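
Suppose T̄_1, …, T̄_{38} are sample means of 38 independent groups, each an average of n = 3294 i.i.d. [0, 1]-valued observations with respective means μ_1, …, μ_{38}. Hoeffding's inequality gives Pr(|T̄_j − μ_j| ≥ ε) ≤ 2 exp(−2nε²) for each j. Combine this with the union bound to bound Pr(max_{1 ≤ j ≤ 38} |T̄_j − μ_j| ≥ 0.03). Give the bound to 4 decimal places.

Per-experiment Hoeffding bound: 2·exp(−2·3294·0.03²) = 2·exp(−5.92920) = 0.0053212.
Union bound over 38 events: 38·0.0053212 = 0.20221.

0.2022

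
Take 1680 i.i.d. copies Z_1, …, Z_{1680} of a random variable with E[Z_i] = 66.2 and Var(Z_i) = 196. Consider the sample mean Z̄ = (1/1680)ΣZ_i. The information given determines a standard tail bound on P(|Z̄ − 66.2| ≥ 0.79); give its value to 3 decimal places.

0.187

With mean and variance of each term known, Chebyshev's inequality bounds the deviation of the sum (or sample mean).
Var(Z̄) = Var(Z_i)/n = 196/1680 = 0.11667.
Chebyshev: P(|Z̄ − 66.2| ≥ 0.79) ≤ Var(Z̄)/(0.79)² = 196/(1680·0.79²) = 0.1869.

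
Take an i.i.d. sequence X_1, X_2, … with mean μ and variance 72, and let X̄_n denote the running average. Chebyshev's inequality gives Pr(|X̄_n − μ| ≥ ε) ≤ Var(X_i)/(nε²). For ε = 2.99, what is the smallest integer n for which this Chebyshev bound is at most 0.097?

84

Require 72/(n·2.99²) ≤ 0.097, i.e. n ≥ 72/(0.097·2.99²) = 83.027.
The smallest integer n is 84.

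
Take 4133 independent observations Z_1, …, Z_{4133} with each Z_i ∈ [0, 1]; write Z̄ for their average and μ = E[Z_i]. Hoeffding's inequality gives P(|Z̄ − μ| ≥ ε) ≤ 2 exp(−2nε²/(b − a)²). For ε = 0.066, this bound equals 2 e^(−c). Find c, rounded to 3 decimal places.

c = 2nε²/(b − a)² = 2·4133·0.066² / 1² = 36.0067.

36.007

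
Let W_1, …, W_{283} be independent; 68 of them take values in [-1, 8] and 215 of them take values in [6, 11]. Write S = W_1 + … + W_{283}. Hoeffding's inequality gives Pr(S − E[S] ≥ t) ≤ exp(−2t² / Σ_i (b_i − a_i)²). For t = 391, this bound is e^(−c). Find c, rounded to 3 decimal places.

28.095

Σ(b_i − a_i)² = 68·9² + 215·5² = 10883.
c = 2t² / 10883 = 2·391² / 10883 = 28.0954.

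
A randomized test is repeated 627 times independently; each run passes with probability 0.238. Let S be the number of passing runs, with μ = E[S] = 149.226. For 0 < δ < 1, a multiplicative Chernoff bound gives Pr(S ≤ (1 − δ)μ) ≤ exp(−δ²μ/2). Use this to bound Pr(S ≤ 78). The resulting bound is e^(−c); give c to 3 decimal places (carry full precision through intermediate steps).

Write 78 = (1 − δ)μ, so δ = 1 − 78/149.226 = 0.4773029…
Then the exponent is δ²μ/2 = (μ − 78)²/(2μ) = 16.998188.

16.998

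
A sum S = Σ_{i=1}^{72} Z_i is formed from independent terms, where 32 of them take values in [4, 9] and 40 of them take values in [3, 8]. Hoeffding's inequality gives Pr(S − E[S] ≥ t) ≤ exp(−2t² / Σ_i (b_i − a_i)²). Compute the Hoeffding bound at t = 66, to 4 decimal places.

0.0079

Σ(b_i − a_i)² = 32·5² + 40·5² = 1800.
Exponent = 2·66² / 1800 = 4.84000.
Bound = exp(−4.84000) = 0.00791.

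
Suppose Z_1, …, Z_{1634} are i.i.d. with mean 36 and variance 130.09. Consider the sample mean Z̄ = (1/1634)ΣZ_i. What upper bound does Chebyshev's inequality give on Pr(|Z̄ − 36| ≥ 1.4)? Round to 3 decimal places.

Var(Z̄) = Var(Z_i)/n = 130.09/1634 = 0.079614.
Chebyshev: Pr(|Z̄ − 36| ≥ 1.4) ≤ Var(Z̄)/(1.4)² = 130.09/(1634·1.4²) = 0.0406.

0.041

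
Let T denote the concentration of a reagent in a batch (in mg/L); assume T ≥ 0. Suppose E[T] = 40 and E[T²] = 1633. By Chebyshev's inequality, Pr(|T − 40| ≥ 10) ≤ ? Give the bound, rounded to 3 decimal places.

0.330

Var(T) = E[T²] − (E[T])² = 1633 − 1600 = 33.
Chebyshev's inequality: Pr(|T − μ| ≥ t) ≤ Var(T)/t² = 33/100 = 0.3300.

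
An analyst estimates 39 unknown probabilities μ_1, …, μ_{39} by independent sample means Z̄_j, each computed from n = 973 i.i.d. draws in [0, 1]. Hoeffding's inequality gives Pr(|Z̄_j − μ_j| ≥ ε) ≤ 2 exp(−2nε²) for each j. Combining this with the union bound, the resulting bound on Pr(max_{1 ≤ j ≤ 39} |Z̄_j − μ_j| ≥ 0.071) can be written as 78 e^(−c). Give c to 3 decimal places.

Union bound over the 39 events: Pr(max_{1 ≤ j ≤ 39} |Z̄_j − μ_j| ≥ 0.071) ≤ 39·2·exp(−2nε²) = 78 exp(−2·973·0.071²).
So c = 2·973·0.071² = 9.8098.

9.810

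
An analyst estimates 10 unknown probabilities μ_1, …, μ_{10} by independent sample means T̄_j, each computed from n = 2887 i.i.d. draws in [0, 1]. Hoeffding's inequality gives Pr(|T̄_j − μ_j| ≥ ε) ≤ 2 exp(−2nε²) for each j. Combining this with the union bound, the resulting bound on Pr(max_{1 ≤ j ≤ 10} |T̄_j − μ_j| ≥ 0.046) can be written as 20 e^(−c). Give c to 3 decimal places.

12.218

Union bound over the 10 events: Pr(max_{1 ≤ j ≤ 10} |T̄_j − μ_j| ≥ 0.046) ≤ 10·2·exp(−2nε²) = 20 exp(−2·2887·0.046²).
So c = 2·2887·0.046² = 12.2178.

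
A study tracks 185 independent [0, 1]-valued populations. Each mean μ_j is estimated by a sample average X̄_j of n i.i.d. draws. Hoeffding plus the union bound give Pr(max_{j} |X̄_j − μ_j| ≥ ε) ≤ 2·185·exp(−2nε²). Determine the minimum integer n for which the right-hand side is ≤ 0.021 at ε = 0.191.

134

Need 2·185·exp(−2nε²) ≤ 0.021, i.e. exp(−2nε²) ≤ 0.021/370.
So 2nε² ≥ ln(370/0.021) = 9.776736.
Hence n ≥ 9.776736/(2·0.191²) = 133.998.
The smallest integer n is 134.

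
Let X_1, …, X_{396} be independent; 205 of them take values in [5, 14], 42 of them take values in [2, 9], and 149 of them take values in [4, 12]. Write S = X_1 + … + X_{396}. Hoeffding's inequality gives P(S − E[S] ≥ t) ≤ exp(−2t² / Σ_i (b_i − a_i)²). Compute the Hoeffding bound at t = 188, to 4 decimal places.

Σ(b_i − a_i)² = 205·9² + 42·7² + 149·8² = 28199.
Exponent = 2·188² / 28199 = 2.50676.
Bound = exp(−2.50676) = 0.08153.

0.0815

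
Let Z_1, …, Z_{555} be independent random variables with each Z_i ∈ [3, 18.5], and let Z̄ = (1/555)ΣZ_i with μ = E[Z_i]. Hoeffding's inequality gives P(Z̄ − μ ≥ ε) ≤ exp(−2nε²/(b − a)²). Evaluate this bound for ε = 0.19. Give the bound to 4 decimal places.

0.8464

Exponent: 2nε²/(b − a)² = 2·555·0.19² / 15.5² = 0.16679.
Bound = exp(−0.16679) = 0.84638.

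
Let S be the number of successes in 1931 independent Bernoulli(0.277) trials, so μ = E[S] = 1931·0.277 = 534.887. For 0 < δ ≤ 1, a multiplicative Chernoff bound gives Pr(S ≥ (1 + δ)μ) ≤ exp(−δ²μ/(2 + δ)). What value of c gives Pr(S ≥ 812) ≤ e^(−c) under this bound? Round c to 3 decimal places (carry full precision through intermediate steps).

57.014

Write 812 = (1 + δ)μ, so δ = 812/534.887 − 1 = 0.5180777…
Then the exponent is δ²μ/(2 + δ) = (812 − μ)² / (μ·(2 + δ)) = 57.014148.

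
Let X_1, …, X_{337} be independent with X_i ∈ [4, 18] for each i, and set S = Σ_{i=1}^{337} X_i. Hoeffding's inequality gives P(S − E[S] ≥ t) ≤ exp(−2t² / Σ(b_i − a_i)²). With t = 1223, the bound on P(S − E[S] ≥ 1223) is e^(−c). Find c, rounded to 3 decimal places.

45.289

Σ(b_i − a_i)² = 337·(14)² = 66052.
c = 2t²/66052 = 2·1223²/66052 = 45.2894.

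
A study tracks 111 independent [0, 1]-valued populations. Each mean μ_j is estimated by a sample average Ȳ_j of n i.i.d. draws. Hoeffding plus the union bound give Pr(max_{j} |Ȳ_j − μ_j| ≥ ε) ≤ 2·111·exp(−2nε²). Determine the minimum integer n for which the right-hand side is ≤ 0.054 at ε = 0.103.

393

Need 2·111·exp(−2nε²) ≤ 0.054, i.e. exp(−2nε²) ≤ 0.054/222.
So 2nε² ≥ ln(222/0.054) = 8.321449.
Hence n ≥ 8.321449/(2·0.103²) = 392.188.
The smallest integer n is 393.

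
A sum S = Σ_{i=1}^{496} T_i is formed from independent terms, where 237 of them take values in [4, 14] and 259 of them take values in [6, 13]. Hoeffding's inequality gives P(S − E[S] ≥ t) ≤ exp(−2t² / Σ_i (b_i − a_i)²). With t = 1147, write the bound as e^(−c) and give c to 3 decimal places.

Σ(b_i − a_i)² = 237·10² + 259·7² = 36391.
c = 2t² / 36391 = 2·1147² / 36391 = 72.3041.

72.304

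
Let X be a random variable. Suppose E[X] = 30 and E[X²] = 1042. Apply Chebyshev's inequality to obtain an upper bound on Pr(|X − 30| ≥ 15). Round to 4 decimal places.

Var(X) = E[X²] − (E[X])² = 1042 − 900 = 142.
Chebyshev's inequality: Pr(|X − μ| ≥ t) ≤ Var(X)/t² = 142/225 = 0.6311.

0.6311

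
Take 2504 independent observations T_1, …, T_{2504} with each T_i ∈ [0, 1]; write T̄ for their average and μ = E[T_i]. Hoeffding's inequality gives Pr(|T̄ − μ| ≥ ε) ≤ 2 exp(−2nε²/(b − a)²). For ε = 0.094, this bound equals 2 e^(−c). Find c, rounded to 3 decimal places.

c = 2nε²/(b − a)² = 2·2504·0.094² / 1² = 44.2507.

44.251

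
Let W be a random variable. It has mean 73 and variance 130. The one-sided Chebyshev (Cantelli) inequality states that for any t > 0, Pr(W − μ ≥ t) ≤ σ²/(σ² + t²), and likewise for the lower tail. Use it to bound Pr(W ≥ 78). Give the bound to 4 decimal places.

Here σ² = 130 and t = 5, so σ² + t² = 155.
Cantelli's bound: 130/155 = 0.8387.

0.8387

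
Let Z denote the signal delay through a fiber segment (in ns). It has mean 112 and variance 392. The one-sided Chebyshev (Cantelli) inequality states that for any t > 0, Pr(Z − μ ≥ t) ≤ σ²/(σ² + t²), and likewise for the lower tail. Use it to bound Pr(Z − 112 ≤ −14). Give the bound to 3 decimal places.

0.667

Here σ² = 392 and t = 14, so σ² + t² = 588.
Cantelli's bound: 392/588 = 0.6667.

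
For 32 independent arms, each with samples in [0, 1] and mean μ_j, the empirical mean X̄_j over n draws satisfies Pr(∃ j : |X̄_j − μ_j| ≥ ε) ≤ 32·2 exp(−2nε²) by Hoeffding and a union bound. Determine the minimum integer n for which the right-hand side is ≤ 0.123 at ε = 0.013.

18505

Need 2·32·exp(−2nε²) ≤ 0.123, i.e. exp(−2nε²) ≤ 0.123/64.
So 2nε² ≥ ln(64/0.123) = 6.254454.
Hence n ≥ 6.254454/(2·0.013²) = 18504.302.
The smallest integer n is 18505.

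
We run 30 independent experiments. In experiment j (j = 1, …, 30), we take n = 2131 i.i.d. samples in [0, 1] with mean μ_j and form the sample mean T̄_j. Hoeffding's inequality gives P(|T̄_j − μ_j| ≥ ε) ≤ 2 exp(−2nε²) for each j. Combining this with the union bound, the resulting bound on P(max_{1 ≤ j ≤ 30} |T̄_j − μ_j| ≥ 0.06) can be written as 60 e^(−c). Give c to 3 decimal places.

15.343

Union bound over the 30 events: P(max_{1 ≤ j ≤ 30} |T̄_j − μ_j| ≥ 0.06) ≤ 30·2·exp(−2nε²) = 60 exp(−2·2131·0.06²).
So c = 2·2131·0.06² = 15.3432.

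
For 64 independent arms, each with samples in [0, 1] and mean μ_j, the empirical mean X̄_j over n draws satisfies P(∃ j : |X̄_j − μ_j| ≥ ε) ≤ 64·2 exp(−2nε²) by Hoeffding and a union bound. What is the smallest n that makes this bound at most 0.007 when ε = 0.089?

620

Need 2·64·exp(−2nε²) ≤ 0.007, i.e. exp(−2nε²) ≤ 0.007/128.
So 2nε² ≥ ln(128/0.007) = 9.813875.
Hence n ≥ 9.813875/(2·0.089²) = 619.485.
The smallest integer n is 620.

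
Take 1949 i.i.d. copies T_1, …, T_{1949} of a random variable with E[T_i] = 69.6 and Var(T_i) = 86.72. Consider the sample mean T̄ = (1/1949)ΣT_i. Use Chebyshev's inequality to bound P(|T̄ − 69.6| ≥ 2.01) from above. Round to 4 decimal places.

Var(T̄) = Var(T_i)/n = 86.72/1949 = 0.044495.
Chebyshev: P(|T̄ − 69.6| ≥ 2.01) ≤ Var(T̄)/(2.01)² = 86.72/(1949·2.01²) = 0.0110.

0.0110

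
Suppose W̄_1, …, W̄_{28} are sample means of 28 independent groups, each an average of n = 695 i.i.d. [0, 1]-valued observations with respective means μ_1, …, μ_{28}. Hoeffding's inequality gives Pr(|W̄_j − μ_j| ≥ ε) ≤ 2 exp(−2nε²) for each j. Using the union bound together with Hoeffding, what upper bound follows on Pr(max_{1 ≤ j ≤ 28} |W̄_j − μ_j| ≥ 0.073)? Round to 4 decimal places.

Per-experiment Hoeffding bound: 2·exp(−2·695·0.073²) = 2·exp(−7.40731) = 0.0012136.
Union bound over 28 events: 28·0.0012136 = 0.03398.

0.0340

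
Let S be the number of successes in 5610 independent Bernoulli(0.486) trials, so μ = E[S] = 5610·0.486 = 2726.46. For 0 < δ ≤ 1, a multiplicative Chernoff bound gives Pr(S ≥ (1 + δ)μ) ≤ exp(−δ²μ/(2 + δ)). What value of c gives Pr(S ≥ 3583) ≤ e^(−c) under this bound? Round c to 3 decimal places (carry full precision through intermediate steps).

Write 3583 = (1 + δ)μ, so δ = 3583/2726.46 − 1 = 0.3141583…
Then the exponent is δ²μ/(2 + δ) = (3583 − μ)² / (μ·(2 + δ)) = 116.279487.

116.279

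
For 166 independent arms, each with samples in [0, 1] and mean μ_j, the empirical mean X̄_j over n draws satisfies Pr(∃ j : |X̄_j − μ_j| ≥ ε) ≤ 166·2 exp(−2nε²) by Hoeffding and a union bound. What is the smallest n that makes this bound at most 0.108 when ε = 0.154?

170

Need 2·166·exp(−2nε²) ≤ 0.108, i.e. exp(−2nε²) ≤ 0.108/332.
So 2nε² ≥ ln(332/0.108) = 8.030759.
Hence n ≥ 8.030759/(2·0.154²) = 169.311.
The smallest integer n is 170.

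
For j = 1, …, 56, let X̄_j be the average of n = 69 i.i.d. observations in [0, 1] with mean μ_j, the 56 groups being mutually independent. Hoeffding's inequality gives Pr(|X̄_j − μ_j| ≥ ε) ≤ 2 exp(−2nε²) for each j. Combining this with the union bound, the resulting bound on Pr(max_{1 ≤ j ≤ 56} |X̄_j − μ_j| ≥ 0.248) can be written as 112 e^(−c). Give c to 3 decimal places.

8.488

Union bound over the 56 events: Pr(max_{1 ≤ j ≤ 56} |X̄_j − μ_j| ≥ 0.248) ≤ 56·2·exp(−2nε²) = 112 exp(−2·69·0.248²).
So c = 2·69·0.248² = 8.4876.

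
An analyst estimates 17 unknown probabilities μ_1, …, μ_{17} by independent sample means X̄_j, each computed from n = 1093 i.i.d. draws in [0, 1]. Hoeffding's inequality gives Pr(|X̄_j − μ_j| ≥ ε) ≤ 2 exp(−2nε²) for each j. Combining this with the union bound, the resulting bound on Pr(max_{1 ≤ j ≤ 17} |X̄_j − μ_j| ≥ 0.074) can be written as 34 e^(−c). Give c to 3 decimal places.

Union bound over the 17 events: Pr(max_{1 ≤ j ≤ 17} |X̄_j − μ_j| ≥ 0.074) ≤ 17·2·exp(−2nε²) = 34 exp(−2·1093·0.074²).
So c = 2·1093·0.074² = 11.9705.

11.971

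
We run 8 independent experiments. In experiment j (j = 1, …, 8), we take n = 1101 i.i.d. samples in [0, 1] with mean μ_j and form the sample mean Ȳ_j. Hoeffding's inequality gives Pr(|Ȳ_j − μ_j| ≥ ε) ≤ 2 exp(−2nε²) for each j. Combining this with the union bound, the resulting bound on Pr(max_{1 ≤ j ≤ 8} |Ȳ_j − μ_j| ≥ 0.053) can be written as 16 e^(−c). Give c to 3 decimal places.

Union bound over the 8 events: Pr(max_{1 ≤ j ≤ 8} |Ȳ_j − μ_j| ≥ 0.053) ≤ 8·2·exp(−2nε²) = 16 exp(−2·1101·0.053²).
So c = 2·1101·0.053² = 6.1854.

6.185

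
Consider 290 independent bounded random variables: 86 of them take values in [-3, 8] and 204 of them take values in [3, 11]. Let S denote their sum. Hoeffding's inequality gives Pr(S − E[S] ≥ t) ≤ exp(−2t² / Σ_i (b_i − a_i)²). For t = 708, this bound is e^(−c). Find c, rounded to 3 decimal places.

Σ(b_i − a_i)² = 86·11² + 204·8² = 23462.
c = 2t² / 23462 = 2·708² / 23462 = 42.7299.

42.730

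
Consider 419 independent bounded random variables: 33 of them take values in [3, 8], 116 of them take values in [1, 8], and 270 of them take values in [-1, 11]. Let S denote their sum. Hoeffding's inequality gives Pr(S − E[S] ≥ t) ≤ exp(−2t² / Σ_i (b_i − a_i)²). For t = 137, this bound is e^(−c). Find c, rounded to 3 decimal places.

Σ(b_i − a_i)² = 33·5² + 116·7² + 270·12² = 45389.
c = 2t² / 45389 = 2·137² / 45389 = 0.8270.

0.827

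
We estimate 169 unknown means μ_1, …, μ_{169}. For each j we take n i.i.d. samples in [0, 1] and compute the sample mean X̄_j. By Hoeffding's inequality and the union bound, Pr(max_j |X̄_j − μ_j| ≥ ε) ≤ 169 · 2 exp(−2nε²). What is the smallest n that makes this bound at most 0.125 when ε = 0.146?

Need 2·169·exp(−2nε²) ≤ 0.125, i.e. exp(−2nε²) ≤ 0.125/338.
So 2nε² ≥ ln(338/0.125) = 7.902487.
Hence n ≥ 7.902487/(2·0.146²) = 185.365.
The smallest integer n is 186.

186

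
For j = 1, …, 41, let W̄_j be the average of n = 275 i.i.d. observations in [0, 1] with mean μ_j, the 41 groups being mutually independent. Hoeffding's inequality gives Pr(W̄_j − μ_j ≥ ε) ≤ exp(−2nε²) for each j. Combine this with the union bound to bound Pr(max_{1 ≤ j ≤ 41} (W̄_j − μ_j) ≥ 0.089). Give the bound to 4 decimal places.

Per-experiment Hoeffding bound: exp(−2·275·0.089²) = exp(−4.35655) = 0.012823.
Union bound over 41 events: 41·0.012823 = 0.52572.

0.5257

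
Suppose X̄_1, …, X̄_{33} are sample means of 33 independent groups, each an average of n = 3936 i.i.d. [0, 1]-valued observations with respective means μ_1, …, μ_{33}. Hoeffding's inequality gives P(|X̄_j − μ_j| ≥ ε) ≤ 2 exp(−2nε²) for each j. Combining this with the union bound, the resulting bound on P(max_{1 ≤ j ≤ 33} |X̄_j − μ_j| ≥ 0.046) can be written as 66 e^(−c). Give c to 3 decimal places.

16.657

Union bound over the 33 events: P(max_{1 ≤ j ≤ 33} |X̄_j − μ_j| ≥ 0.046) ≤ 33·2·exp(−2nε²) = 66 exp(−2·3936·0.046²).
So c = 2·3936·0.046² = 16.6572.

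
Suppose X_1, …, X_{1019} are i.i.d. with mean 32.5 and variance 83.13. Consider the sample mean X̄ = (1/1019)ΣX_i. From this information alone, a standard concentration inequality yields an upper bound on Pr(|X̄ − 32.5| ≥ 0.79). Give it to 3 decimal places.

With mean and variance of each term known, Chebyshev's inequality bounds the deviation of the sum (or sample mean).
Var(X̄) = Var(X_i)/n = 83.13/1019 = 0.08158.
Chebyshev: Pr(|X̄ − 32.5| ≥ 0.79) ≤ Var(X̄)/(0.79)² = 83.13/(1019·0.79²) = 0.1307.

0.131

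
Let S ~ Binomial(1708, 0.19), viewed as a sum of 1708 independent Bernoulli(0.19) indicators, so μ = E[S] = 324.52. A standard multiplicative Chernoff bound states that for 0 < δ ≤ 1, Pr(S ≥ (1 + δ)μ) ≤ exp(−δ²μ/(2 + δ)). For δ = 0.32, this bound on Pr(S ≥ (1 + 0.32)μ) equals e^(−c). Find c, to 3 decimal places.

14.324

c = δ²μ/(2 + δ) = 0.32²·324.52/(2 + 0.32) = 14.3236.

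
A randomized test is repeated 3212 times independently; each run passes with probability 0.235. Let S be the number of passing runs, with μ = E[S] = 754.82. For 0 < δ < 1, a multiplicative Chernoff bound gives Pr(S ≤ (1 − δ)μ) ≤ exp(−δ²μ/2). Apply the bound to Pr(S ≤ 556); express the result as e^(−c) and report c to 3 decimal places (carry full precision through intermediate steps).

Write 556 = (1 − δ)μ, so δ = 1 − 556/754.82 = 0.2634005…
Then the exponent is δ²μ/2 = (μ − 556)²/(2μ) = 26.184648.

26.185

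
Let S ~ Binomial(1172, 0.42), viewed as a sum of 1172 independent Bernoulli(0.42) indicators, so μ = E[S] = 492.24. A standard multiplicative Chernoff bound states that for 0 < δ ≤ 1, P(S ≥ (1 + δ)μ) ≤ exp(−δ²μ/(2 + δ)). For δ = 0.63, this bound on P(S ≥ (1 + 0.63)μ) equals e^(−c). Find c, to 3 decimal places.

74.285

c = δ²μ/(2 + δ) = 0.63²·492.24/(2 + 0.63) = 74.2852.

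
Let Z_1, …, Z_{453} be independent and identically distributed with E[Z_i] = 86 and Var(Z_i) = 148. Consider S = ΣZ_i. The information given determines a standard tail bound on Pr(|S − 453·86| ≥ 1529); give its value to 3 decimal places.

With mean and variance of each term known, Chebyshev's inequality bounds the deviation of the sum (or sample mean).
Var(S) = n·Var(Z_i) = 453·148 = 67044.
Chebyshev: Pr(|S − 453·86| ≥ 1529) ≤ Var(S)/1529² = 67044/2337841 = 0.0287.

0.029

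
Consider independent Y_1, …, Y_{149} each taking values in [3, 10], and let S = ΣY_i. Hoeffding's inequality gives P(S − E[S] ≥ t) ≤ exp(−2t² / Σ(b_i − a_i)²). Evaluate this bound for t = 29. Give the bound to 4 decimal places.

Σ(b_i − a_i)² = 149·(7)² = 7301.
Exponent = 2·29²/7301 = 0.2304.
Bound = exp(−0.2304) = 0.79423.

0.7942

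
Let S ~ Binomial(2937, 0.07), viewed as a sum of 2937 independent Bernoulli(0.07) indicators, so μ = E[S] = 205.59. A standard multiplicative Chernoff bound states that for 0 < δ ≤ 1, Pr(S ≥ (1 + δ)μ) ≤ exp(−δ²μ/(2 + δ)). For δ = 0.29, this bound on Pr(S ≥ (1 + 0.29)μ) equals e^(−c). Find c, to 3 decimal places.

c = δ²μ/(2 + δ) = 0.29²·205.59/(2 + 0.29) = 7.5503.

7.550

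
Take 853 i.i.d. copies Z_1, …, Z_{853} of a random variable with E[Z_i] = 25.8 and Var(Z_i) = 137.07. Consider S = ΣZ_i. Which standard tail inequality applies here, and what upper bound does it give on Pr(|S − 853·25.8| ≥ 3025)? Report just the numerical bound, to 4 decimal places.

With mean and variance of each term known, Chebyshev's inequality bounds the deviation of the sum (or sample mean).
Var(S) = n·Var(Z_i) = 853·137.07 = 116920.71.
Chebyshev: Pr(|S − 853·25.8| ≥ 3025) ≤ Var(S)/3025² = 116920.71/9150625 = 0.0128.

0.0128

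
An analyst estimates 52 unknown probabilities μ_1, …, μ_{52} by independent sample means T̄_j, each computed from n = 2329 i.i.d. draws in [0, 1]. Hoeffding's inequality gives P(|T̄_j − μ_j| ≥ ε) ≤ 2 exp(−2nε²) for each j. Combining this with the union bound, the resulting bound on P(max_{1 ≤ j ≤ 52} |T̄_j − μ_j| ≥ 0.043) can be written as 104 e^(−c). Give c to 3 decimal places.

8.613

Union bound over the 52 events: P(max_{1 ≤ j ≤ 52} |T̄_j − μ_j| ≥ 0.043) ≤ 52·2·exp(−2nε²) = 104 exp(−2·2329·0.043²).
So c = 2·2329·0.043² = 8.6126.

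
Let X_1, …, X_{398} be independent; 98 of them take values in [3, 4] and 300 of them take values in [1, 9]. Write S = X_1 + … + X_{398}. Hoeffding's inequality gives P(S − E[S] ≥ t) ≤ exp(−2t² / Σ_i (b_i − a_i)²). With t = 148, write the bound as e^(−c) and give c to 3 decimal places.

Σ(b_i − a_i)² = 98·1² + 300·8² = 19298.
c = 2t² / 19298 = 2·148² / 19298 = 2.2701.

2.270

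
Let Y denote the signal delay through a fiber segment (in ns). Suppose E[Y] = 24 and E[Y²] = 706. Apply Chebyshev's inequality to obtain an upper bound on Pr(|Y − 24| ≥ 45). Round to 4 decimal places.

0.0642

Var(Y) = E[Y²] − (E[Y])² = 706 − 576 = 130.
Chebyshev's inequality: Pr(|Y − μ| ≥ t) ≤ Var(Y)/t² = 130/2025 = 0.0642.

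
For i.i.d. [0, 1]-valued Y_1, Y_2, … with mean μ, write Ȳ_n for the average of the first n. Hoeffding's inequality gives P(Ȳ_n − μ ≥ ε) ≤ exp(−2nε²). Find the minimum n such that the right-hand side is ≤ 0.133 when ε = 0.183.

31

Require exp(−2nε²) ≤ 0.133, i.e. 2nε² ≥ ln(1/0.133) = 2.017406.
So n ≥ 2.017406 / (2·0.183²) = 30.120.
The smallest integer n is 31.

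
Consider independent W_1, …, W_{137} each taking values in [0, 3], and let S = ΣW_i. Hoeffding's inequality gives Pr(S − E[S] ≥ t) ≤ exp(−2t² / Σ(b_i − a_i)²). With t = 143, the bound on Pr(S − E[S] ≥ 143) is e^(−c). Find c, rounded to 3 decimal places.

33.170

Σ(b_i − a_i)² = 137·(3)² = 1233.
c = 2t²/1233 = 2·143²/1233 = 33.1695.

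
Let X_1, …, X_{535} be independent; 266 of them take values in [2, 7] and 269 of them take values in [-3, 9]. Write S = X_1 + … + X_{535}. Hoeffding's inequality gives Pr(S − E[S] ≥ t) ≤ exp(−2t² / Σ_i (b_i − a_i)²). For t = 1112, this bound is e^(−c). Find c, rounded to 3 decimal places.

54.490

Σ(b_i − a_i)² = 266·5² + 269·12² = 45386.
c = 2t² / 45386 = 2·1112² / 45386 = 54.4901.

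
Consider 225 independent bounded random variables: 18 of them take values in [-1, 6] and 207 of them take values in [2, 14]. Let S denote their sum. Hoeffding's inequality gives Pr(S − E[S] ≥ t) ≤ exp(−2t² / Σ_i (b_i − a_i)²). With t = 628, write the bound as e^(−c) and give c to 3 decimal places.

25.701

Σ(b_i − a_i)² = 18·7² + 207·12² = 30690.
c = 2t² / 30690 = 2·628² / 30690 = 25.7011.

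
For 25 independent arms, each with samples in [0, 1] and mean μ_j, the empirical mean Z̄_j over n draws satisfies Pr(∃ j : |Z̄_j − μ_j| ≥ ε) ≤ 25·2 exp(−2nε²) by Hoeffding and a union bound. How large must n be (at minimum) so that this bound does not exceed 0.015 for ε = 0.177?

130

Need 2·25·exp(−2nε²) ≤ 0.015, i.e. exp(−2nε²) ≤ 0.015/50.
So 2nε² ≥ ln(50/0.015) = 8.111728.
Hence n ≥ 8.111728/(2·0.177²) = 129.460.
The smallest integer n is 130.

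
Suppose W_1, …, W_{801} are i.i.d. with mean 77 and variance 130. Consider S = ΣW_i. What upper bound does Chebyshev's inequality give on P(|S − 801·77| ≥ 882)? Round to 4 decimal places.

0.1339

Var(S) = n·Var(W_i) = 801·130 = 104130.
Chebyshev: P(|S − 801·77| ≥ 882) ≤ Var(S)/882² = 104130/777924 = 0.1339.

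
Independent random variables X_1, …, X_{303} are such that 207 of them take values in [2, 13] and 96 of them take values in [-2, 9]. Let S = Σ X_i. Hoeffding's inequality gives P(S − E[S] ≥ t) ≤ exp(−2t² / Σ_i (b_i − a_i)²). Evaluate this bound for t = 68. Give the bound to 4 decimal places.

Σ(b_i − a_i)² = 207·11² + 96·11² = 36663.
Exponent = 2·68² / 36663 = 0.25224.
Bound = exp(−0.25224) = 0.77706.

0.7771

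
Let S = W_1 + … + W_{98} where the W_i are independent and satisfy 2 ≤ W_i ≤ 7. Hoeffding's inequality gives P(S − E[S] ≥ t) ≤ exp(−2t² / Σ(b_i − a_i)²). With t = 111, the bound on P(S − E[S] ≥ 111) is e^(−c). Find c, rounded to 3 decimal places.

10.058

Σ(b_i − a_i)² = 98·(5)² = 2450.
c = 2t²/2450 = 2·111²/2450 = 10.0580.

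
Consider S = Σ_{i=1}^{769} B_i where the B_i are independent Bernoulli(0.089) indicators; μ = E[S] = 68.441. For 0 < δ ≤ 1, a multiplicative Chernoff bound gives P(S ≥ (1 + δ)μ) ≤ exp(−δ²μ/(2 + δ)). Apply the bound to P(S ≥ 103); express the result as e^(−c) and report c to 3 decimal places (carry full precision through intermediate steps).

Write 103 = (1 + δ)μ, so δ = 103/68.441 − 1 = 0.5049459…
Then the exponent is δ²μ/(2 + δ) = (103 − μ)² / (μ·(2 + δ)) = 6.966388.

6.966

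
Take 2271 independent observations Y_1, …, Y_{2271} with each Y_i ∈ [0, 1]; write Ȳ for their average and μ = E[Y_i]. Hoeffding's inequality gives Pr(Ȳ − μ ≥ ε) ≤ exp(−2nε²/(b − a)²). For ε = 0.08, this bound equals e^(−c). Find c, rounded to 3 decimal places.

c = 2nε²/(b − a)² = 2·2271·0.08² / 1² = 29.0688.

29.069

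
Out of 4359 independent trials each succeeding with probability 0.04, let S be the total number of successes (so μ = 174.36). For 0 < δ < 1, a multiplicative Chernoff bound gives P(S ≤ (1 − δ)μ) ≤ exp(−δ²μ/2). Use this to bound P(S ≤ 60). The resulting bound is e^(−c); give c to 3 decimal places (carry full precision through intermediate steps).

37.503

Write 60 = (1 − δ)μ, so δ = 1 − 60/174.36 = 0.6558844…
Then the exponent is δ²μ/2 = (μ − 60)²/(2μ) = 37.503469.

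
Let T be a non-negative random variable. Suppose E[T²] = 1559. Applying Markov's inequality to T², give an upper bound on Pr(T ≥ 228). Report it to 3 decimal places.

Since T ≥ 0, the event {T ≥ 228} is the same as {T² ≥ 51984}.
Markov's inequality applied to T² gives Pr(T² ≥ 51984) ≤ E[T²]/51984 = 1559/51984 = 0.0300.

0.030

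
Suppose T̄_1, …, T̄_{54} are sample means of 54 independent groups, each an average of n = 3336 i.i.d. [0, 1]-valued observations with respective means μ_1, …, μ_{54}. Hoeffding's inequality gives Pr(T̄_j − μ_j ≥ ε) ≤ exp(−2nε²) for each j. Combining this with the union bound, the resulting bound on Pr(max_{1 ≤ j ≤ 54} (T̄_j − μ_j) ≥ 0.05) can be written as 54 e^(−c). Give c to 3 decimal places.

16.680

Union bound over the 54 events: Pr(max_{1 ≤ j ≤ 54} (T̄_j − μ_j) ≥ 0.05) ≤ 54·exp(−2nε²) = 54 exp(−2·3336·0.05²).
So c = 2·3336·0.05² = 16.6800.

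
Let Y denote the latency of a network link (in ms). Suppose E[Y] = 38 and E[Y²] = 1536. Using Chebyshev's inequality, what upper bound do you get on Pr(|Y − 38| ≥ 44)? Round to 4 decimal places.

0.0475

Var(Y) = E[Y²] − (E[Y])² = 1536 − 1444 = 92.
Chebyshev's inequality: Pr(|Y − μ| ≥ t) ≤ Var(Y)/t² = 92/1936 = 0.0475.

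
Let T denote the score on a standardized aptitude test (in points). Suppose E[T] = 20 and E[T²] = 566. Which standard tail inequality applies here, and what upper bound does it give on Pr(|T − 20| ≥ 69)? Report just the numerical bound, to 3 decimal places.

The first two moments determine the variance, so Chebyshev's inequality is the sharpest standard bound available.
Var(T) = E[T²] − (E[T])² = 566 − 400 = 166.
Chebyshev's inequality: Pr(|T − μ| ≥ t) ≤ Var(T)/t² = 166/4761 = 0.0349.

0.035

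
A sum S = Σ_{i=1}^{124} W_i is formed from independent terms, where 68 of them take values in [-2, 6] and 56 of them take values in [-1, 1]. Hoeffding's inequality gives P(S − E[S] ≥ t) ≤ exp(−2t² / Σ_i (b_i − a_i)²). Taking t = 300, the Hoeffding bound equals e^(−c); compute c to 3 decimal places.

Σ(b_i − a_i)² = 68·8² + 56·2² = 4576.
c = 2t² / 4576 = 2·300² / 4576 = 39.3357.

39.336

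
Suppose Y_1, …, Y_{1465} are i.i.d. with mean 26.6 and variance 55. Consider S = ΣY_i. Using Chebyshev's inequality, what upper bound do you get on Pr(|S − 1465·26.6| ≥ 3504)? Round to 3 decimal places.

0.007

Var(S) = n·Var(Y_i) = 1465·55 = 80575.
Chebyshev: Pr(|S − 1465·26.6| ≥ 3504) ≤ Var(S)/3504² = 80575/12278016 = 0.0066.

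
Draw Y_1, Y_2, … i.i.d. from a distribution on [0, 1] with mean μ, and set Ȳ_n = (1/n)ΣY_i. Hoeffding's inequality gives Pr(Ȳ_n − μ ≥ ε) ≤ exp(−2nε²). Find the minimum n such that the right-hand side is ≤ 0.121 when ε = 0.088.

137

Require exp(−2nε²) ≤ 0.121, i.e. 2nε² ≥ ln(1/0.121) = 2.111965.
So n ≥ 2.111965 / (2·0.088²) = 136.361.
The smallest integer n is 137.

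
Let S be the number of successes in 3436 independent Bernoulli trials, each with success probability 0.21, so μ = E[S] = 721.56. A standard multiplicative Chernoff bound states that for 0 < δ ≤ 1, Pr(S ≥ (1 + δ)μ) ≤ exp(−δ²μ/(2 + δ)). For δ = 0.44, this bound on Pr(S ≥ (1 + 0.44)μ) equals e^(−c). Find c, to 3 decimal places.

c = δ²μ/(2 + δ) = 0.44²·721.56/(2 + 0.44) = 57.2516.

57.252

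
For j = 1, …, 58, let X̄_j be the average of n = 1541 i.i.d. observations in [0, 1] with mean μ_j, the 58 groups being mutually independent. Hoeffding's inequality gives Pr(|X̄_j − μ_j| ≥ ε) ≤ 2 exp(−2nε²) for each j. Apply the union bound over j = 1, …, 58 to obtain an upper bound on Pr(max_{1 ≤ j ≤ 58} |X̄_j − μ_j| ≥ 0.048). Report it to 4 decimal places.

Per-experiment Hoeffding bound: 2·exp(−2·1541·0.048²) = 2·exp(−7.10093) = 0.0016487.
Union bound over 58 events: 58·0.0016487 = 0.09562.

0.0956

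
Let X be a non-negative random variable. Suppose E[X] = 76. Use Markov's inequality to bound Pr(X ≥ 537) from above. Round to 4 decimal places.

0.1415

Markov's inequality: for a non-negative random variable, Pr(X ≥ a) ≤ E[X]/a.
Here E[X] = 76 and a = 537, so the bound is 76/537 = 0.1415.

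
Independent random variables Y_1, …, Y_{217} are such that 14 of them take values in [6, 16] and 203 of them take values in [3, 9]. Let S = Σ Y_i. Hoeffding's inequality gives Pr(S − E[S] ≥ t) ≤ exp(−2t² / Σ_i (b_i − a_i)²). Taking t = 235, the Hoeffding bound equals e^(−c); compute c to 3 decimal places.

Σ(b_i − a_i)² = 14·10² + 203·6² = 8708.
c = 2t² / 8708 = 2·235² / 8708 = 12.6837.

12.684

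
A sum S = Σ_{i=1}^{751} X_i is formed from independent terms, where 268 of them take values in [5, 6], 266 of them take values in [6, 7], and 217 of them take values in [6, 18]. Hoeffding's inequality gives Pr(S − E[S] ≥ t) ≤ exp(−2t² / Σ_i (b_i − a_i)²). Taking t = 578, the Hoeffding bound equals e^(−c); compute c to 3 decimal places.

21.023

Σ(b_i − a_i)² = 268·1² + 266·1² + 217·12² = 31782.
c = 2t² / 31782 = 2·578² / 31782 = 21.0235.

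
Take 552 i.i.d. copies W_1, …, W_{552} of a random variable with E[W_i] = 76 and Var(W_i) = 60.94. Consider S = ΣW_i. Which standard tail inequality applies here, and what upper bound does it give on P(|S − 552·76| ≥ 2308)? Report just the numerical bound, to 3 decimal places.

0.006

With mean and variance of each term known, Chebyshev's inequality bounds the deviation of the sum (or sample mean).
Var(S) = n·Var(W_i) = 552·60.94 = 33638.88.
Chebyshev: P(|S − 552·76| ≥ 2308) ≤ Var(S)/2308² = 33638.88/5326864 = 0.0063.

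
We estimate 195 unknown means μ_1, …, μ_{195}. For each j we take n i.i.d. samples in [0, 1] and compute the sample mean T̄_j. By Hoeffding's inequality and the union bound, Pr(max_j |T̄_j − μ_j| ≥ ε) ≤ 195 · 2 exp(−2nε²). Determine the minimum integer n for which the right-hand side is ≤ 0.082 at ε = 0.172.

144

Need 2·195·exp(−2nε²) ≤ 0.082, i.e. exp(−2nε²) ≤ 0.082/390.
So 2nε² ≥ ln(390/0.082) = 8.467183.
Hence n ≥ 8.467183/(2·0.172²) = 143.104.
The smallest integer n is 144.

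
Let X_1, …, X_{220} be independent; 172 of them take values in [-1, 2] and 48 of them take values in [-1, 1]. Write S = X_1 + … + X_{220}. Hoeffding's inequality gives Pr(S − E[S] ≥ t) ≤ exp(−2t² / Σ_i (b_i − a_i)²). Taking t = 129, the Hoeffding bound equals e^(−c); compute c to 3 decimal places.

19.128

Σ(b_i − a_i)² = 172·3² + 48·2² = 1740.
c = 2t² / 1740 = 2·129² / 1740 = 19.1276.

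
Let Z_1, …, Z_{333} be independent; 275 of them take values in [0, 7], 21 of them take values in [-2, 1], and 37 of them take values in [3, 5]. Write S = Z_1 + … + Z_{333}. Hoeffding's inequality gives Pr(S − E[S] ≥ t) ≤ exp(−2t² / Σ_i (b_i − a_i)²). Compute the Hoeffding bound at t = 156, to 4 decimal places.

Σ(b_i − a_i)² = 275·7² + 21·3² + 37·2² = 13812.
Exponent = 2·156² / 13812 = 3.52389.
Bound = exp(−3.52389) = 0.02948.

0.0295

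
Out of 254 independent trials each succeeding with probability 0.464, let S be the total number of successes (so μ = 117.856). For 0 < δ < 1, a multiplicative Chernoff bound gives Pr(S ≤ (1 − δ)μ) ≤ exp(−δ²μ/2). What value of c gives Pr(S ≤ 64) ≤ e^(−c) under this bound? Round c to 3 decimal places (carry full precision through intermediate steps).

12.305

Write 64 = (1 − δ)μ, so δ = 1 − 64/117.856 = 0.4569644…
Then the exponent is δ²μ/2 = (μ − 64)²/(2μ) = 12.305138.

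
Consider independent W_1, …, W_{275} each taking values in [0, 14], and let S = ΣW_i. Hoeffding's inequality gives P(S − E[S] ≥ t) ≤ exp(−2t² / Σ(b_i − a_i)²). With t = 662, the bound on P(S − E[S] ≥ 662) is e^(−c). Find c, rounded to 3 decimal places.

Σ(b_i − a_i)² = 275·(14)² = 53900.
c = 2t²/53900 = 2·662²/53900 = 16.2614.

16.261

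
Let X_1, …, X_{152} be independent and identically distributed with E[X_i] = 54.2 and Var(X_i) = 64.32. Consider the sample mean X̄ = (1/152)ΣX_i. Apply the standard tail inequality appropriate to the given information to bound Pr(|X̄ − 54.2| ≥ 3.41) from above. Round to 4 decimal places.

With mean and variance of each term known, Chebyshev's inequality bounds the deviation of the sum (or sample mean).
Var(X̄) = Var(X_i)/n = 64.32/152 = 0.42316.
Chebyshev: Pr(|X̄ − 54.2| ≥ 3.41) ≤ Var(X̄)/(3.41)² = 64.32/(152·3.41²) = 0.0364.

0.0364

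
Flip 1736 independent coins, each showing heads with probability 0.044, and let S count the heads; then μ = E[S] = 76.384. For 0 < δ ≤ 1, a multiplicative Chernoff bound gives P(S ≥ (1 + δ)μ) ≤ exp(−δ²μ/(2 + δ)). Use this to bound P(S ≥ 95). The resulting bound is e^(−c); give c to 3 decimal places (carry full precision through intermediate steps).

2.022

Write 95 = (1 + δ)μ, so δ = 95/76.384 − 1 = 0.243716…
Then the exponent is δ²μ/(2 + δ) = (95 − μ)² / (μ·(2 + δ)) = 2.022099.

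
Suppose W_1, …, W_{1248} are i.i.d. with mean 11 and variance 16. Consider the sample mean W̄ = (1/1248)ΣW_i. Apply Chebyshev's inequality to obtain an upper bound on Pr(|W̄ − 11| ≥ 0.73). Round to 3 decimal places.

0.024

Var(W̄) = Var(W_i)/n = 16/1248 = 0.012821.
Chebyshev: Pr(|W̄ − 11| ≥ 0.73) ≤ Var(W̄)/(0.73)² = 16/(1248·0.73²) = 0.0241.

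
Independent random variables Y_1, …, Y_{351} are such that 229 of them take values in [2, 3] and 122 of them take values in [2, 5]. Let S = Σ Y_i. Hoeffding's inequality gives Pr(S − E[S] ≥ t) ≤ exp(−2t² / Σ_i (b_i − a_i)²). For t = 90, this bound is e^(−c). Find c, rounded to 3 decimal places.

12.208

Σ(b_i − a_i)² = 229·1² + 122·3² = 1327.
c = 2t² / 1327 = 2·90² / 1327 = 12.2080.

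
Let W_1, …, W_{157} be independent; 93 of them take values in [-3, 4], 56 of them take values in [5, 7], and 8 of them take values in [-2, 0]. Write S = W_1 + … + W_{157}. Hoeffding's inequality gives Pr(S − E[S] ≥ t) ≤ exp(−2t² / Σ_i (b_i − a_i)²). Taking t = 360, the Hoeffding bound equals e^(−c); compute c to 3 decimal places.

53.854

Σ(b_i − a_i)² = 93·7² + 56·2² + 8·2² = 4813.
c = 2t² / 4813 = 2·360² / 4813 = 53.8541.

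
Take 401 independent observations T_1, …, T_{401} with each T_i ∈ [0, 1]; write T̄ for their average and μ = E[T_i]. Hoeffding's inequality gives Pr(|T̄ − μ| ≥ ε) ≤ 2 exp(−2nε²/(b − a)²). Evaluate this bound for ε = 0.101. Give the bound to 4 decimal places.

Exponent: 2nε²/(b − a)² = 2·401·0.101² / 1² = 8.18120.
Bound = 2·exp(−8.18120) = 0.00056.

0.0006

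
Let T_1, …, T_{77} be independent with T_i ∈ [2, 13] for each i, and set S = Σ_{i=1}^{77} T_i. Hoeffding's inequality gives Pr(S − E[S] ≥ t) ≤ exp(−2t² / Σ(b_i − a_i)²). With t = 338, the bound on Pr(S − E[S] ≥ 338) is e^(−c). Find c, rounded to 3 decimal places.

Σ(b_i − a_i)² = 77·(11)² = 9317.
c = 2t²/9317 = 2·338²/9317 = 24.5238.

24.524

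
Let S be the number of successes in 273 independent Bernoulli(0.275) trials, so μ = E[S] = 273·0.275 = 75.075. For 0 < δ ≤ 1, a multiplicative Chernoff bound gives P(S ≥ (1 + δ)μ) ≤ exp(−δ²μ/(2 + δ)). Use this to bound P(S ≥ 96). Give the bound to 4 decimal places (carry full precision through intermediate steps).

0.0773

Write 96 = (1 + δ)μ, so δ = 96/75.075 − 1 = 0.2787213…
Then the exponent is δ²μ/(2 + δ) = (96 − μ)² / (μ·(2 + δ)) = 2.559437.
Bound = exp(−2.559437) = 0.07735.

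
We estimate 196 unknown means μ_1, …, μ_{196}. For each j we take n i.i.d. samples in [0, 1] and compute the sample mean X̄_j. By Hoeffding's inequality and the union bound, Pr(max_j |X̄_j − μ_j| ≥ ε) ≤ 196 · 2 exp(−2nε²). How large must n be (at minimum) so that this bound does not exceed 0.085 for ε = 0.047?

1910

Need 2·196·exp(−2nε²) ≤ 0.085, i.e. exp(−2nε²) ≤ 0.085/392.
So 2nε² ≥ ln(392/0.085) = 8.436366.
Hence n ≥ 8.436366/(2·0.047²) = 1909.544.
The smallest integer n is 1910.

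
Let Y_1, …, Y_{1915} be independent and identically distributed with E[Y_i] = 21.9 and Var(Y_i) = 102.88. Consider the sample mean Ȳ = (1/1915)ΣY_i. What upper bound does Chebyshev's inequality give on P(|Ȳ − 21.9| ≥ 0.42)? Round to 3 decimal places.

Var(Ȳ) = Var(Y_i)/n = 102.88/1915 = 0.053723.
Chebyshev: P(|Ȳ − 21.9| ≥ 0.42) ≤ Var(Ȳ)/(0.42)² = 102.88/(1915·0.42²) = 0.3046.

0.305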